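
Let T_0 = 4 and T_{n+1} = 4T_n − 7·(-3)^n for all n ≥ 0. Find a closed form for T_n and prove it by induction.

Claim: T_n = 3·4^n + (-3)^n.

Base case: T_0 = 4, and 3·4^0 + (-3)^0 = 3 + 1 = 4.
Assume T_j = 3·4^j + (-3)^j for some j ≥ 0.
Then T_{j+1} = 4T_j − 7·(-3)^j = 4·(3·4^j + (-3)^j) − 7·(-3)^j = 3·4^{j+1} + 4·(-3)^j − 7·(-3)^j = 3·4^{j+1} − 3·(-3)^j = 3·4^{j+1} + (-3)^{j+1}.
By induction, T_n = 3·4^n + (-3)^n for all n ≥ 0.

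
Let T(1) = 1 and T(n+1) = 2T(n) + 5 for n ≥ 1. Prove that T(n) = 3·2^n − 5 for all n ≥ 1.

Base case: T(1) = 1, and 3·2^1 − 5 = 6 − 5 = 1.
Assume T(j) = 3·2^j − 5 for some j ≥ 1.
Then T(j+1) = 2T(j) + 5 = 2·(3·2^j − 5) + 5 = 6·2^j − 10 + 5 = 3·2^{j+1} − 5.
So the formula holds for j+1, and by induction T(n) = 3·2^n − 5 for all n ≥ 1.

T(n) = 3·2^n − 5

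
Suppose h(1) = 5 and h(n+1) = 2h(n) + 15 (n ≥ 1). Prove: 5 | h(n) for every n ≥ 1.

Base case: h(1) = 5 = 5·1, so 5 | h(1).
Assume 5 | h(m), so h(m) = 5t for some integer t.
Then h(m+1) = 2h(m) + 15 = 2·(5t) + 15 = 5(2t + 3), so 5 | h(m+1).
Hence 5 | h(n) for every n ≥ 1, by induction.

5 | h(n)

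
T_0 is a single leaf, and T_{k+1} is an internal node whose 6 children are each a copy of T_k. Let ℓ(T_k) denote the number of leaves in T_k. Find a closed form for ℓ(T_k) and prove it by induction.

Claim: ℓ(T_k) = 6^k.

Base case: ℓ(T_0) = 1, and 6^0 = 1.
Assume ℓ(T_m) = 6^m.
Then ℓ(T_{m+1}) = 6·ℓ(T_m) = 6·6^m = 6^{m+1}.
By induction, ℓ(T_k) = 6^k for all k ≥ 0.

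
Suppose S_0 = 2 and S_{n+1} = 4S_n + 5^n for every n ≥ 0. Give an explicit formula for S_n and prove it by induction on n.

Claim: S_n = 4^n + 5^n.

Base case: S_0 = 2, and 4^0 + 5^0 = 1 + 1 = 2.
Assume S_j = 4^j + 5^j for some j ≥ 0.
Then S_{j+1} = 4S_j + 5^j = 4·(4^j + 5^j) + 5^j = 4^{j+1} + 4·5^j + 5^j = 4^{j+1} + 5·5^j = 4^{j+1} + 5^{j+1}.
This completes the inductive step, so S_n = 4^n + 5^n for all n ≥ 0.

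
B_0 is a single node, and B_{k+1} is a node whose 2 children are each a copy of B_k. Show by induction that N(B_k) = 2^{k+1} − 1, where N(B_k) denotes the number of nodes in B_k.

Base case: N(B_0) = 1, and 2^{0+1} − 1 = 1.
Assume N(B_j) = 2^{j+1} − 1.
Then N(B_{j+1}) = 1 + 2N(B_j) = 1 + 2(2^{j+1} − 1) = 2^{j+2} − 2 + 1 = 2^{j+2} − 1.
Hence N(B_k) = 2^{k+1} − 1 for every k ≥ 0, by induction.

N(B_k) = 2^{k+1} − 1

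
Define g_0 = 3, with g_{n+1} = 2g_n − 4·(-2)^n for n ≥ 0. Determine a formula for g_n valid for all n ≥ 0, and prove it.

Claim: g_n = 2·2^n + (-2)^n.

Base case: g_0 = 3, and 2·2^0 + (-2)^0 = 2 + 1 = 3.
Assume g_k = 2·2^k + (-2)^k for some k ≥ 0.
Then g_{k+1} = 2g_k − 4·(-2)^k = 2·(2·2^k + (-2)^k) − 4·(-2)^k = 2·2^{k+1} + 2·(-2)^k − 4·(-2)^k = 2·2^{k+1} − 2·(-2)^k = 2·2^{k+1} + (-2)^{k+1}.
By induction, g_n = 2·2^n + (-2)^n for all n ≥ 0.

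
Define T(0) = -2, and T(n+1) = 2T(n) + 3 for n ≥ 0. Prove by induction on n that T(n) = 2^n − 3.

Base case: T(0) = -2, and 2^0 − 3 = 1 − 3 = -2.
Assume T(j) = 2^j − 3 for some j ≥ 0.
Then T(j+1) = 2T(j) + 3 = 2·(2^j − 3) + 3 = 2^{j+1} − 6 + 3 = 2^{j+1} − 3.
Hence T(n) = 2^n − 3 for every n ≥ 0, by induction.

T(n) = 2^n − 3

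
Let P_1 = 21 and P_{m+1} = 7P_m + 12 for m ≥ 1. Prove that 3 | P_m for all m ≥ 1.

Base case: P_1 = 21 = 3·7, so 3 | P_1.
Assume 3 | P_r, so P_r = 3t for some integer t.
Then P_{r+1} = 7P_r + 12 = 7·(3t) + 12 = 3(7t + 4), so 3 | P_{r+1}.
So the property holds for r+1, and by induction 3 | P_m for all m ≥ 1.

3 | P_m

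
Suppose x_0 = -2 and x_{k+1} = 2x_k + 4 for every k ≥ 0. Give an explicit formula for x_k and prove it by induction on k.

Claim: x_k = 2^{k+1} − 4.

Base case: x_0 = -2, and 2^{0+1} − 4 = 2 − 4 = -2.
Assume x_j = 2^{j+1} − 4 for some j ≥ 0.
Then x_{j+1} = 2x_j + 4 = 2·(2^{j+1} − 4) + 4 = 2^{j+2} − 8 + 4 = 2^{j+2} − 4.
This completes the inductive step, so x_k = 2^{k+1} − 4 for all k ≥ 0.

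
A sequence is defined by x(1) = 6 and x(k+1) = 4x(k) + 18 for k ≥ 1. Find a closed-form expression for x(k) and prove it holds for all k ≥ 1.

Claim: x(k) = 3·4^k − 6.

Base case: x(1) = 6, and 3·4^1 − 6 = 12 − 6 = 6.
Assume x(m) = 3·4^m − 6 for some m ≥ 1.
Then x(m+1) = 4x(m) + 18 = 4·(3·4^m − 6) + 18 = 12·4^m − 24 + 18 = 3·4^{m+1} − 6.
So the formula holds for m+1, and by induction x(k) = 3·4^k − 6 for all k ≥ 1.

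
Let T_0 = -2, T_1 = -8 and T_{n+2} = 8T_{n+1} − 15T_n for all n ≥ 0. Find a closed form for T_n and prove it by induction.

Claim: T_n = -3^n − 5^n.

Base cases: T_0 = -2 and -3^0 − 5^0 = -2; T_1 = -8 and -3^1 − 5^1 = -8.
Assume T_j = -3^j − 5^j for all 0 ≤ j ≤ k, where k ≥ 1.
Then T_{k+1} = 8T_k − 15T_{k−1} = 8·(-3^k − 5^k) − 15·(-3^{k−1} − 5^{k−1}) = -(8·3 − 15)3^{k−1} − (8·5 − 15)5^{k−1} = -9·3^{k−1} − 25·5^{k−1} = -3^{k+1} − 5^{k+1}.
This completes the inductive step, so T_n = -3^n − 5^n for all n ≥ 0.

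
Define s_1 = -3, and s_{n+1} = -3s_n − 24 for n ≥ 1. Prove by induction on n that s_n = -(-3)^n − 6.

Base case: s_1 = -3, and -(-3)^1 − 6 = 3 − 6 = -3.
Assume s_m = -(-3)^m − 6 for some m ≥ 1.
Then s_{m+1} = -3s_m − 24 = -3·(-(-3)^m − 6) − 24 = 3·(-3)^m + 18 − 24 = -(-3)^{m+1} − 6.
So the formula holds for m+1, and by induction s_n = -(-3)^n − 6 for all n ≥ 1.

s_n = -(-3)^n − 6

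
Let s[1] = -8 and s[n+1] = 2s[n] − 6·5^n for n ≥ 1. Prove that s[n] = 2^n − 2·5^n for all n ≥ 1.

Base case: s[1] = -8, and 2^1 − 2·5^1 = 2 − 10 = -8.
Assume s[k] = 2^k − 2·5^k for some k ≥ 1.
Then s[k+1] = 2s[k] − 6·5^k = 2·(2^k − 2·5^k) − 6·5^k = 2^{k+1} − 4·5^k − 6·5^k = 2^{k+1} − 10·5^k = 2^{k+1} − 2·5^{k+1}.
Hence s[n] = 2^n − 2·5^n for every n ≥ 1, by induction.

s[n] = 2^n − 2·5^n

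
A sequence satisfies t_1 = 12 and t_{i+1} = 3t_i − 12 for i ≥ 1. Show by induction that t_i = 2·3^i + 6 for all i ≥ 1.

Base case: t_1 = 12, and 2·3^1 + 6 = 6 + 6 = 12.
Assume t_r = 2·3^r + 6 for some r ≥ 1.
Then t_{r+1} = 3t_r − 12 = 3·(2·3^r + 6) − 12 = 6·3^r + 18 − 12 = 2·3^{r+1} + 6.
By induction, t_i = 2·3^i + 6 for all i ≥ 1.

t_i = 2·3^i + 6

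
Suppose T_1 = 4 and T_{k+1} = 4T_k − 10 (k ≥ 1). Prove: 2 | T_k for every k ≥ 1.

Base case: T_1 = 4 = 2·2, so 2 | T_1.
Assume 2 | T_m, so T_m = 2t for some integer t.
Then T_{m+1} = 4T_m − 10 = 4·(2t) − 10 = 2(4t − 5), so 2 | T_{m+1}.
So the property holds for m+1, and by induction 2 | T_k for all k ≥ 1.

2 | T_k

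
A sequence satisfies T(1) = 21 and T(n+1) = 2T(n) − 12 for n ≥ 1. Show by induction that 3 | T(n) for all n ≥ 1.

Base case: T(1) = 21 = 3·7, so 3 | T(1).
Assume 3 | T(m), so T(m) = 3t for some integer t.
Then T(m+1) = 2T(m) − 12 = 2·(3t) − 12 = 3(2t − 4), so 3 | T(m+1).
This completes the inductive step, so 3 | T(n) for all n ≥ 1.

3 | T(n)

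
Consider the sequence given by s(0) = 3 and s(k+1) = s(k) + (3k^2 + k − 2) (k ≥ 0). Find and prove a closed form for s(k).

Claim: s(k) = k^3 − k^2 − 2k + 3.

Base case: s(0) = 3, and 0^3 − 0^2 − 2·0 + 3 = 3.
Assume s(r) = r^3 − r^2 − 2r + 3.
Then s(r+1) = s(r) + (3r^2 + r − 2) = (r^3 − r^2 − 2r + 3) + (3r^2 + r − 2) = r^3 + 2r^2 − r + 1,
and (r+1)^3 − (r+1)^2 − 2·(r+1) + 3 = r^3 + 2r^2 − r + 1.
By induction, s(k) = k^3 − k^2 − 2k + 3 for all k ≥ 0.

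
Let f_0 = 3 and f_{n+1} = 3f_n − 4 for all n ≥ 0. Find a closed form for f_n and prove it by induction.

Claim: f_n = 3^n + 2.

Base case: f_0 = 3, and 3^0 + 2 = 1 + 2 = 3.
Assume f_k = 3^k + 2 for some k ≥ 0.
Then f_{k+1} = 3f_k − 4 = 3·(3^k + 2) − 4 = 3^{k+1} + 6 − 4 = 3^{k+1} + 2.
So the formula holds for k+1, and by induction f_n = 3^n + 2 for all n ≥ 0.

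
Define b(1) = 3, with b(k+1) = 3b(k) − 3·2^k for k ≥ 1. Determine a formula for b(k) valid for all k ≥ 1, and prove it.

Claim: b(k) = -3^k + 3·2^k.

Base case: b(1) = 3, and -3^1 + 3·2^1 = -3 + 6 = 3.
Assume b(m) = -3^m + 3·2^m for some m ≥ 1.
Then b(m+1) = 3b(m) − 3·2^m = 3·(-3^m + 3·2^m) − 3·2^m = -3^{m+1} + 9·2^m − 3·2^m = -3^{m+1} + 6·2^m = -3^{m+1} + 3·2^{m+1}.
This completes the inductive step, so b(k) = -3^k + 3·2^k for all k ≥ 1.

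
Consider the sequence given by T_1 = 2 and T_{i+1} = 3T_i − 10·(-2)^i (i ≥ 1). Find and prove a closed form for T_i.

Claim: T_i = 2·3^i + 2·(-2)^i.

Base case: T_1 = 2, and 2·3^1 + 2·(-2)^1 = 6 − 4 = 2.
Assume T_m = 2·3^m + 2·(-2)^m for some m ≥ 1.
Then T_{m+1} = 3T_m − 10·(-2)^m = 3·(2·3^m + 2·(-2)^m) − 10·(-2)^m = 2·3^{m+1} + 6·(-2)^m − 10·(-2)^m = 2·3^{m+1} − 4·(-2)^m = 2·3^{m+1} + 2·(-2)^{m+1}.
By induction, T_i = 2·3^i + 2·(-2)^i for all i ≥ 1.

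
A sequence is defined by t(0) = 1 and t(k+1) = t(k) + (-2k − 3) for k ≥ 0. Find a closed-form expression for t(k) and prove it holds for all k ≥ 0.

Claim: t(k) = -k^2 − 2k + 1.

Base case: t(0) = 1, and -0^2 − 2·0 + 1 = 1.
Assume t(r) = -r^2 − 2r + 1.
Then t(r+1) = t(r) + (-2r − 3) = (-r^2 − 2r + 1) + (-2r − 3) = -r^2 − 4r − 2,
and -(r+1)^2 − 2·(r+1) + 1 = -r^2 − 4r − 2.
By induction, t(k) = -k^2 − 2k + 1 for all k ≥ 0.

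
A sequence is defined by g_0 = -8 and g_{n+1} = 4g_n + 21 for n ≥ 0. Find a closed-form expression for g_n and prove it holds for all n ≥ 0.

Claim: g_n = -4^n − 7.

Base case: g_0 = -8, and -4^0 − 7 = -1 − 7 = -8.
Assume g_r = -4^r − 7 for some r ≥ 0.
Then g_{r+1} = 4g_r + 21 = 4·(-4^r − 7) + 21 = -4^{r+1} − 28 + 21 = -4^{r+1} − 7.
By induction, g_n = -4^n − 7 for all n ≥ 0.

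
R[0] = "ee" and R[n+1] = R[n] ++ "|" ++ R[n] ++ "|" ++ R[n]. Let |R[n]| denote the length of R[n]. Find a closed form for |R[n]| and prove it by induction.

Claim: |R[n]| = 3^{n+1} − 1.

Base case: |R[0]| = 2, and 3^{0+1} − 1 = 2.
Assume |R[j]| = 3^{j+1} − 1.
Then |R[j+1]| = 3|R[j]| + 2 = 3(3^{j+1} − 1) + 2 = 3^{j+2} − 3 + 2 = 3^{j+2} − 1.
So the formula holds for j+1, and by induction |R[n]| = 3^{n+1} − 1 for all n ≥ 0.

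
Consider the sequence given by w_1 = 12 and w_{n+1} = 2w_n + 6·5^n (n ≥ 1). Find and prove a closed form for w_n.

Claim: w_n = 2^n + 2·5^n.

Base case: w_1 = 12, and 2^1 + 2·5^1 = 2 + 10 = 12.
Assume w_k = 2^k + 2·5^k for some k ≥ 1.
Then w_{k+1} = 2w_k + 6·5^k = 2·(2^k + 2·5^k) + 6·5^k = 2^{k+1} + 4·5^k + 6·5^k = 2^{k+1} + 10·5^k = 2^{k+1} + 2·5^{k+1}.
This completes the inductive step, so w_n = 2^n + 2·5^n for all n ≥ 1.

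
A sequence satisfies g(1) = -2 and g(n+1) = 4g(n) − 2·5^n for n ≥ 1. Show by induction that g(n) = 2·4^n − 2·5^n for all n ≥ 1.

Base case: g(1) = -2, and 2·4^1 − 2·5^1 = 8 − 10 = -2.
Assume g(k) = 2·4^k − 2·5^k for some k ≥ 1.
Then g(k+1) = 4g(k) − 2·5^k = 4·(2·4^k − 2·5^k) − 2·5^k = 2·4^{k+1} − 8·5^k − 2·5^k = 2·4^{k+1} − 10·5^k = 2·4^{k+1} − 2·5^{k+1}.
This completes the inductive step, so g(n) = 2·4^n − 2·5^n for all n ≥ 1.

g(n) = 2·4^n − 2·5^n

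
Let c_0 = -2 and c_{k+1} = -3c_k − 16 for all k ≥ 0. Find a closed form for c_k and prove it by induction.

Claim: c_k = 2·(-3)^k − 4.

Base case: c_0 = -2, and 2·(-3)^0 − 4 = 2 − 4 = -2.
Assume c_j = 2·(-3)^j − 4 for some j ≥ 0.
Then c_{j+1} = -3c_j − 16 = -3·(2·(-3)^j − 4) − 16 = -6·(-3)^j + 12 − 16 = 2·(-3)^{j+1} − 4.
So the formula holds for j+1, and by induction c_k = 2·(-3)^k − 4 for all k ≥ 0.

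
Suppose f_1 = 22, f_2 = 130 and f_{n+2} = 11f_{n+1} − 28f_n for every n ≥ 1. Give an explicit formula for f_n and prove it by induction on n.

Claim: f_n = 2·7^n + 2·4^n.

Base cases: f_1 = 22 and 2·7^1 + 2·4^1 = 22; f_2 = 130 and 2·7^2 + 2·4^2 = 130.
Assume f_j = 2·7^j + 2·4^j for all 1 ≤ j ≤ r, where r ≥ 2.
Then f_{r+1} = 11f_r − 28f_{r−1} = 11·(2·7^r + 2·4^r) − 28·(2·7^{r−1} + 2·4^{r−1}) = 2·(11·7 − 28)7^{r−1} + 2·(11·4 − 28)4^{r−1} = 98·7^{r−1} + 32·4^{r−1} = 2·7^{r+1} + 2·4^{r+1}.
This completes the inductive step, so f_n = 2·7^n + 2·4^n for all n ≥ 1.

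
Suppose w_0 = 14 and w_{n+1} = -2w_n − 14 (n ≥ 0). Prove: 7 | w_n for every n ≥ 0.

Base case: w_0 = 14 = 7·2, so 7 | w_0.
Assume 7 | w_k, so w_k = 7t for some integer t.
Then w_{k+1} = -2w_k − 14 = -2·(7t) − 14 = 7(-2t − 2), so 7 | w_{k+1}.
By induction, 7 | w_n for all n ≥ 0.

7 | w_n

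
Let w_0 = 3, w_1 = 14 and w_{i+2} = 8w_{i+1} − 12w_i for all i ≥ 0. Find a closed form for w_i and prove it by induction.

Claim: w_i = 2^i + 2·6^i.

Base cases: w_0 = 3 and 2^0 + 2·6^0 = 3; w_1 = 14 and 2^1 + 2·6^1 = 14.
Assume w_j = 2^j + 2·6^j for all 0 ≤ j ≤ m, where m ≥ 1.
Then w_{m+1} = 8w_m − 12w_{m−1} = 8·(2^m + 2·6^m) − 12·(2^{m−1} + 2·6^{m−1}) = (8·2 − 12)2^{m−1} + 2·(8·6 − 12)6^{m−1} = 4·2^{m−1} + 72·6^{m−1} = 2^{m+1} + 2·6^{m+1}.
So the formula holds for m+1, and by strong induction w_i = 2^i + 2·6^i for all i ≥ 0.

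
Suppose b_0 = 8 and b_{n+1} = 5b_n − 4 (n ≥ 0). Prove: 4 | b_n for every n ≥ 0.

Base case: b_0 = 8 = 4·2, so 4 | b_0.
Assume 4 | b_j, so b_j = 4t for some integer t.
Then b_{j+1} = 5b_j − 4 = 5·(4t) − 4 = 4(5t − 1), so 4 | b_{j+1}.
By induction, 4 | b_n for all n ≥ 0.

4 | b_n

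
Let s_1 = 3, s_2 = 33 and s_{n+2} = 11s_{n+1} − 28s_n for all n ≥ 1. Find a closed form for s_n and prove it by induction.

Claim: s_n = 7^n − 4^n.

Base cases: s_1 = 3 and 7^1 − 4^1 = 3; s_2 = 33 and 7^2 − 4^2 = 33.
Assume s_j = 7^j − 4^j for all 1 ≤ j ≤ k, where k ≥ 2.
Then s_{k+1} = 11s_k − 28s_{k−1} = 11·(7^k − 4^k) − 28·(7^{k−1} − 4^{k−1}) = (11·7 − 28)7^{k−1} − (11·4 − 28)4^{k−1} = 49·7^{k−1} − 16·4^{k−1} = 7^{k+1} − 4^{k+1}.
So the formula holds for k+1, and by strong induction s_n = 7^n − 4^n for all n ≥ 1.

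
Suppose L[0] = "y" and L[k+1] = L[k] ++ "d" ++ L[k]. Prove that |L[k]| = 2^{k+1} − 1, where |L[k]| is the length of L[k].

Base case: |L[0]| = 1, and 2^{0+1} − 1 = 1.
Assume |L[m]| = 2^{m+1} − 1.
Then |L[m+1]| = |L[m]| + 1 + |L[m]| = 2|L[m]| + 1 = 2(2^{m+1} − 1) + 1 = 2^{m+2} − 2 + 1 = 2^{m+2} − 1.
By induction, |L[k]| = 2^{k+1} − 1 for all k ≥ 0.

|L[k]| = 2^{k+1} − 1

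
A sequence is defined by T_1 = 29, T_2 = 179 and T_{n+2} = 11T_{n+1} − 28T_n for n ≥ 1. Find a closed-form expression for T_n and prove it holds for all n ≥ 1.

Claim: T_n = 3·7^n + 2·4^n.

Base cases: T_1 = 29 and 3·7^1 + 2·4^1 = 29; T_2 = 179 and 3·7^2 + 2·4^2 = 179.
Assume T_j = 3·7^j + 2·4^j for all 1 ≤ j ≤ k, where k ≥ 2.
Then T_{k+1} = 11T_k − 28T_{k−1} = 11·(3·7^k + 2·4^k) − 28·(3·7^{k−1} + 2·4^{k−1}) = 3·(11·7 − 28)7^{k−1} + 2·(11·4 − 28)4^{k−1} = 147·7^{k−1} + 32·4^{k−1} = 3·7^{k+1} + 2·4^{k+1}.
Hence T_n = 3·7^n + 2·4^n for every n ≥ 1, by strong induction.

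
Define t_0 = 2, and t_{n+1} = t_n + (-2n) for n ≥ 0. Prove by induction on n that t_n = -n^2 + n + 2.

Base case: t_0 = 2, and -0^2 + 0 + 2 = 2.
Assume t_k = -k^2 + k + 2.
Then t_{k+1} = t_k + (-2k) = (-k^2 + k + 2) + (-2k) = -k^2 − k + 2,
and -(k+1)^2 + (k+1) + 2 = -k^2 − k + 2.
This completes the inductive step, so t_n = -n^2 + n + 2 for all n ≥ 0.

t_n = -n^2 + n + 2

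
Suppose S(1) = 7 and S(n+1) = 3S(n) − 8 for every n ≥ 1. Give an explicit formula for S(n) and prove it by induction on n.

Claim: S(n) = 3^n + 4.

Base case: S(1) = 7, and 3^1 + 4 = 3 + 4 = 7.
Assume S(j) = 3^j + 4 for some j ≥ 1.
Then S(j+1) = 3S(j) − 8 = 3·(3^j + 4) − 8 = 3^{j+1} + 12 − 8 = 3^{j+1} + 4.
Hence S(n) = 3^n + 4 for every n ≥ 1, by induction.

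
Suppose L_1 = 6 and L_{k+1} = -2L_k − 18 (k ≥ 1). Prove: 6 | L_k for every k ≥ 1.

Base case: L_1 = 6 = 6·1, so 6 | L_1.
Assume 6 | L_r, so L_r = 6t for some integer t.
Then L_{r+1} = -2L_r − 18 = -2·(6t) − 18 = 6(-2t − 3), so 6 | L_{r+1}.
This completes the inductive step, so 6 | L_k for all k ≥ 1.

6 | L_k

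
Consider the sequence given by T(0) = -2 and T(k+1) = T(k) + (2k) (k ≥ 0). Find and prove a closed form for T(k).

Claim: T(k) = k^2 − k − 2.

Base case: T(0) = -2, and 0^2 − 0 − 2 = -2.
Assume T(j) = j^2 − j − 2.
Then T(j+1) = T(j) + (2j) = (j^2 − j − 2) + (2j) = j^2 + j − 2,
and (j+1)^2 − (j+1) − 2 = j^2 + j − 2.
By induction, T(k) = k^2 − k − 2 for all k ≥ 0.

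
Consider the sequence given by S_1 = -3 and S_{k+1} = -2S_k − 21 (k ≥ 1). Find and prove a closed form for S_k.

Claim: S_k = -2·(-2)^k − 7.

Base case: S_1 = -3, and -2·(-2)^1 − 7 = 4 − 7 = -3.
Assume S_r = -2·(-2)^r − 7 for some r ≥ 1.
Then S_{r+1} = -2S_r − 21 = -2·(-2·(-2)^r − 7) − 21 = 4·(-2)^r + 14 − 21 = -2·(-2)^{r+1} − 7.
So the formula holds for r+1, and by induction S_k = -2·(-2)^k − 7 for all k ≥ 1.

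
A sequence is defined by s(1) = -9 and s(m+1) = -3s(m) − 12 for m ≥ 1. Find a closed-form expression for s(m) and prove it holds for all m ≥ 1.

Claim: s(m) = 2·(-3)^m − 3.

Base case: s(1) = -9, and 2·(-3)^1 − 3 = -6 − 3 = -9.
Assume s(k) = 2·(-3)^k − 3 for some k ≥ 1.
Then s(k+1) = -3s(k) − 12 = -3·(2·(-3)^k − 3) − 12 = -6·(-3)^k + 9 − 12 = 2·(-3)^{k+1} − 3.
So the formula holds for k+1, and by induction s(m) = 2·(-3)^m − 3 for all m ≥ 1.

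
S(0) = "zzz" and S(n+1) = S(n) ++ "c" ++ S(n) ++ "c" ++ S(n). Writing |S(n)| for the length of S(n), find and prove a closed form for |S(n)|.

Claim: |S(n)| = 4·3^n − 1.

Base case: |S(0)| = 3, and 4·3^0 − 1 = 3.
Assume |S(j)| = 4·3^j − 1.
Then |S(j+1)| = 3|S(j)| + 2 = 3(4·3^j − 1) + 2 = 4·3^{j+1} − 3 + 2 = 4·3^{j+1} − 1.
This completes the inductive step, so |S(n)| = 4·3^n − 1 for all n ≥ 0.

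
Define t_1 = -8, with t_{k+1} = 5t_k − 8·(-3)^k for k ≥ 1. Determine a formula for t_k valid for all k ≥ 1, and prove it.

Claim: t_k = -5^k + (-3)^k.

Base case: t_1 = -8, and -5^1 + (-3)^1 = -5 − 3 = -8.
Assume t_m = -5^m + (-3)^m for some m ≥ 1.
Then t_{m+1} = 5t_m − 8·(-3)^m = 5·(-5^m + (-3)^m) − 8·(-3)^m = -5^{m+1} + 5·(-3)^m − 8·(-3)^m = -5^{m+1} − 3·(-3)^m = -5^{m+1} + (-3)^{m+1}.
By induction, t_k = -5^k + (-3)^k for all k ≥ 1.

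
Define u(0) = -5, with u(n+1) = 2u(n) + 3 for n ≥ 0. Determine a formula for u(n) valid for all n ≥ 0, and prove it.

Claim: u(n) = -2^{n+1} − 3.

Base case: u(0) = -5, and -2^{0+1} − 3 = -2 − 3 = -5.
Assume u(k) = -2^{k+1} − 3 for some k ≥ 0.
Then u(k+1) = 2u(k) + 3 = 2·(-2^{k+1} − 3) + 3 = -2^{k+2} − 6 + 3 = -2^{k+2} − 3.
Hence u(n) = -2^{n+1} − 3 for every n ≥ 0, by induction.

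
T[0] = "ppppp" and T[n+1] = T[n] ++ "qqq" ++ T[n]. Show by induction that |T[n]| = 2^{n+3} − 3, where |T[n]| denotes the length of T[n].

Base case: |T[0]| = 5, and 2^{0+3} − 3 = 5.
Assume |T[r]| = 2^{r+3} − 3.
Then |T[r+1]| = |T[r]| + 3 + |T[r]| = 2|T[r]| + 3 = 2(2^{r+3} − 3) + 3 = 2^{r+1+3} − 6 + 3 = 2^{r+1+3} − 3.
By induction, |T[n]| = 2^{n+3} − 3 for all n ≥ 0.

|T[n]| = 2^{n+3} − 3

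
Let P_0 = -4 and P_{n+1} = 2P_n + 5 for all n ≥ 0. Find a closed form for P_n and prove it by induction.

Claim: P_n = 2^n − 5.

Base case: P_0 = -4, and 2^0 − 5 = 1 − 5 = -4.
Assume P_j = 2^j − 5 for some j ≥ 0.
Then P_{j+1} = 2P_j + 5 = 2·(2^j − 5) + 5 = 2^{j+1} − 10 + 5 = 2^{j+1} − 5.
Hence P_n = 2^n − 5 for every n ≥ 0, by induction.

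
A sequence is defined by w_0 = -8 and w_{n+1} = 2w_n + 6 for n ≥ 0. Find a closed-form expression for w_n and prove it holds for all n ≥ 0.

Claim: w_n = -2^{n+1} − 6.

Base case: w_0 = -8, and -2^{0+1} − 6 = -2 − 6 = -8.
Assume w_j = -2^{j+1} − 6 for some j ≥ 0.
Then w_{j+1} = 2w_j + 6 = 2·(-2^{j+1} − 6) + 6 = -2^{j+2} − 12 + 6 = -2^{j+2} − 6.
Hence w_n = -2^{n+1} − 6 for every n ≥ 0, by induction.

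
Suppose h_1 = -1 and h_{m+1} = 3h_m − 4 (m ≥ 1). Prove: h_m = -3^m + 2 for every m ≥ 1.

Base case: h_1 = -1, and -3^1 + 2 = -3 + 2 = -1.
Assume h_r = -3^r + 2 for some r ≥ 1.
Then h_{r+1} = 3h_r − 4 = 3·(-3^r + 2) − 4 = -3^{r+1} + 6 − 4 = -3^{r+1} + 2.
By induction, h_m = -3^m + 2 for all m ≥ 1.

h_m = -3^m + 2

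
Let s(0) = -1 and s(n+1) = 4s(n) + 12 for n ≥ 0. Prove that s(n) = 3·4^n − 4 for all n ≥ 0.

Base case: s(0) = -1, and 3·4^0 − 4 = 3 − 4 = -1.
Assume s(r) = 3·4^r − 4 for some r ≥ 0.
Then s(r+1) = 4s(r) + 12 = 4·(3·4^r − 4) + 12 = 12·4^r − 16 + 12 = 3·4^{r+1} − 4.
By induction, s(n) = 3·4^n − 4 for all n ≥ 0.

s(n) = 3·4^n − 4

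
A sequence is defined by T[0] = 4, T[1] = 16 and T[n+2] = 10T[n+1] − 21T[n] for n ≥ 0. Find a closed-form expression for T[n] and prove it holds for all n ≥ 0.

Claim: T[n] = 3·3^n + 7^n.

Base cases: T[0] = 4 and 3·3^0 + 7^0 = 4; T[1] = 16 and 3·3^1 + 7^1 = 16.
Assume T[j] = 3·3^j + 7^j for all 0 ≤ j ≤ m, where m ≥ 1.
Then T[m+1] = 10T[m] − 21T[m−1] = 10·(3·3^m + 7^m) − 21·(3·3^{m−1} + 7^{m−1}) = 3·(10·3 − 21)3^{m−1} + (10·7 − 21)7^{m−1} = 27·3^{m−1} + 49·7^{m−1} = 3·3^{m+1} + 7^{m+1}.
Hence T[n] = 3·3^n + 7^n for every n ≥ 0, by strong induction.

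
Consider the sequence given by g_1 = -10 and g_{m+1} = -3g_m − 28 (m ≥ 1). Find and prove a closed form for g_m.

Claim: g_m = (-3)^m − 7.

Base case: g_1 = -10, and (-3)^1 − 7 = -3 − 7 = -10.
Assume g_j = (-3)^j − 7 for some j ≥ 1.
Then g_{j+1} = -3g_j − 28 = -3·((-3)^j − 7) − 28 = -3·(-3)^j + 21 − 28 = (-3)^{j+1} − 7.
Hence g_m = (-3)^m − 7 for every m ≥ 1, by induction.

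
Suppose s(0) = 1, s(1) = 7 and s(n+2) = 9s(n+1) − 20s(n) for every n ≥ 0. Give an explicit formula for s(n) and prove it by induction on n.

Claim: s(n) = 3·5^n − 2·4^n.

Base cases: s(0) = 1 and 3·5^0 − 2·4^0 = 1; s(1) = 7 and 3·5^1 − 2·4^1 = 7.
Assume s(i) = 3·5^i − 2·4^i for all 0 ≤ i ≤ j, where j ≥ 1.
Then s(j+1) = 9s(j) − 20s(j−1) = 9·(3·5^j − 2·4^j) − 20·(3·5^{j−1} − 2·4^{j−1}) = 3·(9·5 − 20)5^{j−1} − 2·(9·4 − 20)4^{j−1} = 75·5^{j−1} − 32·4^{j−1} = 3·5^{j+1} − 2·4^{j+1}.
By strong induction, s(n) = 3·5^n − 2·4^n for all n ≥ 0.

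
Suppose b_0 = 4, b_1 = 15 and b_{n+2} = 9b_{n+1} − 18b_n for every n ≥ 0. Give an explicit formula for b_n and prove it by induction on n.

Claim: b_n = 3·3^n + 6^n.

Base cases: b_0 = 4 and 3·3^0 + 6^0 = 4; b_1 = 15 and 3·3^1 + 6^1 = 15.
Assume b_j = 3·3^j + 6^j for all 0 ≤ j ≤ m, where m ≥ 1.
Then b_{m+1} = 9b_m − 18b_{m−1} = 9·(3·3^m + 6^m) − 18·(3·3^{m−1} + 6^{m−1}) = 3·(9·3 − 18)3^{m−1} + (9·6 − 18)6^{m−1} = 27·3^{m−1} + 36·6^{m−1} = 3·3^{m+1} + 6^{m+1}.
By strong induction, b_n = 3·3^n + 6^n for all n ≥ 0.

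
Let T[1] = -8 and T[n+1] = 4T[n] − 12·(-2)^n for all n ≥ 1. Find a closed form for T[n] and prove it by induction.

Claim: T[n] = -4^n + 2·(-2)^n.

Base case: T[1] = -8, and -4^1 + 2·(-2)^1 = -4 − 4 = -8.
Assume T[r] = -4^r + 2·(-2)^r for some r ≥ 1.
Then T[r+1] = 4T[r] − 12·(-2)^r = 4·(-4^r + 2·(-2)^r) − 12·(-2)^r = -4^{r+1} + 8·(-2)^r − 12·(-2)^r = -4^{r+1} − 4·(-2)^r = -4^{r+1} + 2·(-2)^{r+1}.
By induction, T[n] = -4^n + 2·(-2)^n for all n ≥ 1.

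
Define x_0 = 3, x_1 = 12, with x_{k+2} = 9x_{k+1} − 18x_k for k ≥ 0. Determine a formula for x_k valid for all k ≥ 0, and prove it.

Claim: x_k = 2·3^k + 6^k.

Base cases: x_0 = 3 and 2·3^0 + 6^0 = 3; x_1 = 12 and 2·3^1 + 6^1 = 12.
Assume x_j = 2·3^j + 6^j for all 0 ≤ j ≤ r, where r ≥ 1.
Then x_{r+1} = 9x_r − 18x_{r−1} = 9·(2·3^r + 6^r) − 18·(2·3^{r−1} + 6^{r−1}) = 2·(9·3 − 18)3^{r−1} + (9·6 − 18)6^{r−1} = 18·3^{r−1} + 36·6^{r−1} = 2·3^{r+1} + 6^{r+1}.
By strong induction, x_k = 2·3^k + 6^k for all k ≥ 0.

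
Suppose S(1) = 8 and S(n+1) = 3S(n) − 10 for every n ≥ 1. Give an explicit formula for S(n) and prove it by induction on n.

Claim: S(n) = 3^n + 5.

Base case: S(1) = 8, and 3^1 + 5 = 3 + 5 = 8.
Assume S(k) = 3^k + 5 for some k ≥ 1.
Then S(k+1) = 3S(k) − 10 = 3·(3^k + 5) − 10 = 3^{k+1} + 15 − 10 = 3^{k+1} + 5.
By induction, S(n) = 3^n + 5 for all n ≥ 1.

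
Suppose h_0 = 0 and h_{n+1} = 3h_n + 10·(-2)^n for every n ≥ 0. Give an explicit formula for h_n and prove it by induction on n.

Claim: h_n = 2·3^n − 2·(-2)^n.

Base case: h_0 = 0, and 2·3^0 − 2·(-2)^0 = 2 − 2 = 0.
Assume h_m = 2·3^m − 2·(-2)^m for some m ≥ 0.
Then h_{m+1} = 3h_m + 10·(-2)^m = 3·(2·3^m − 2·(-2)^m) + 10·(-2)^m = 2·3^{m+1} − 6·(-2)^m + 10·(-2)^m = 2·3^{m+1} + 4·(-2)^m = 2·3^{m+1} − 2·(-2)^{m+1}.
So the formula holds for m+1, and by induction h_n = 2·3^n − 2·(-2)^n for all n ≥ 0.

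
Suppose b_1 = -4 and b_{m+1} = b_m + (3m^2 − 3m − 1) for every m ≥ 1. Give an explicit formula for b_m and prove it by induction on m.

Claim: b_m = m^3 − 3m^2 + m − 3.

Base case: b_1 = -4, and 1^3 − 3·1^2 + 1 − 3 = -4.
Assume b_r = r^3 − 3r^2 + r − 3.
Then b_{r+1} = b_r + (3r^2 − 3r − 1) = (r^3 − 3r^2 + r − 3) + (3r^2 − 3r − 1) = r^3 − 2r − 4,
and (r+1)^3 − 3·(r+1)^2 + (r+1) − 3 = r^3 − 2r − 4.
This completes the inductive step, so b_m = m^3 − 3m^2 + m − 3 for all m ≥ 1.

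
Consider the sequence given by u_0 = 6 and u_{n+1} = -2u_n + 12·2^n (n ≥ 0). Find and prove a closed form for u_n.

Claim: u_n = 3·(-2)^n + 3·2^n.

Base case: u_0 = 6, and 3·(-2)^0 + 3·2^0 = 3 + 3 = 6.
Assume u_j = 3·(-2)^j + 3·2^j for some j ≥ 0.
Then u_{j+1} = -2u_j + 12·2^j = -2·(3·(-2)^j + 3·2^j) + 12·2^j = 3·(-2)^{j+1} − 6·2^j + 12·2^j = 3·(-2)^{j+1} + 6·2^j = 3·(-2)^{j+1} + 3·2^{j+1}.
Hence u_n = 3·(-2)^n + 3·2^n for every n ≥ 0, by induction.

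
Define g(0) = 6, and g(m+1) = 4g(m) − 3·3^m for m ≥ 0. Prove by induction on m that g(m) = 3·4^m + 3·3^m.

Base case: g(0) = 6, and 3·4^0 + 3·3^0 = 3 + 3 = 6.
Assume g(j) = 3·4^j + 3·3^j for some j ≥ 0.
Then g(j+1) = 4g(j) − 3·3^j = 4·(3·4^j + 3·3^j) − 3·3^j = 3·4^{j+1} + 12·3^j − 3·3^j = 3·4^{j+1} + 9·3^j = 3·4^{j+1} + 3·3^{j+1}.
So the formula holds for j+1, and by induction g(m) = 3·4^m + 3·3^m for all m ≥ 0.

g(m) = 3·4^m + 3·3^m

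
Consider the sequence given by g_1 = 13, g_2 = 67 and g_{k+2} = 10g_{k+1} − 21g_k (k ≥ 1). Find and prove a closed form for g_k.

Claim: g_k = 7^k + 2·3^k.

Base cases: g_1 = 13 and 7^1 + 2·3^1 = 13; g_2 = 67 and 7^2 + 2·3^2 = 67.
Assume g_j = 7^j + 2·3^j for all 1 ≤ j ≤ m, where m ≥ 2.
Then g_{m+1} = 10g_m − 21g_{m−1} = 10·(7^m + 2·3^m) − 21·(7^{m−1} + 2·3^{m−1}) = (10·7 − 21)7^{m−1} + 2·(10·3 − 21)3^{m−1} = 49·7^{m−1} + 18·3^{m−1} = 7^{m+1} + 2·3^{m+1}.
Hence g_k = 7^k + 2·3^k for every k ≥ 1, by strong induction.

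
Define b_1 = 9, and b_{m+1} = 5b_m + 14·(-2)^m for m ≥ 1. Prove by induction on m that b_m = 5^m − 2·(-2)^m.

Base case: b_1 = 9, and 5^1 − 2·(-2)^1 = 5 + 4 = 9.
Assume b_k = 5^k − 2·(-2)^k for some k ≥ 1.
Then b_{k+1} = 5b_k + 14·(-2)^k = 5·(5^k − 2·(-2)^k) + 14·(-2)^k = 5^{k+1} − 10·(-2)^k + 14·(-2)^k = 5^{k+1} + 4·(-2)^k = 5^{k+1} − 2·(-2)^{k+1}.
So the formula holds for k+1, and by induction b_m = 5^m − 2·(-2)^m for all m ≥ 1.

b_m = 5^m − 2·(-2)^m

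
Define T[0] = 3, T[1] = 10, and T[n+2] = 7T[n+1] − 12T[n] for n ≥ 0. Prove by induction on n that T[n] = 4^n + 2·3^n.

Base cases: T[0] = 3 and 4^0 + 2·3^0 = 3; T[1] = 10 and 4^1 + 2·3^1 = 10.
Assume T[i] = 4^i + 2·3^i for all 0 ≤ i ≤ j, where j ≥ 1.
Then T[j+1] = 7T[j] − 12T[j−1] = 7·(4^j + 2·3^j) − 12·(4^{j−1} + 2·3^{j−1}) = (7·4 − 12)4^{j−1} + 2·(7·3 − 12)3^{j−1} = 16·4^{j−1} + 18·3^{j−1} = 4^{j+1} + 2·3^{j+1}.
Hence T[n] = 4^n + 2·3^n for every n ≥ 0, by strong induction.

T[n] = 4^n + 2·3^n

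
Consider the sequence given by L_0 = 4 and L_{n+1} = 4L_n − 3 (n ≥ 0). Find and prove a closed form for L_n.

Claim: L_n = 3·4^n + 1.

Base case: L_0 = 4, and 3·4^0 + 1 = 3 + 1 = 4.
Assume L_r = 3·4^r + 1 for some r ≥ 0.
Then L_{r+1} = 4L_r − 3 = 4·(3·4^r + 1) − 3 = 12·4^r + 4 − 3 = 3·4^{r+1} + 1.
So the formula holds for r+1, and by induction L_n = 3·4^n + 1 for all n ≥ 0.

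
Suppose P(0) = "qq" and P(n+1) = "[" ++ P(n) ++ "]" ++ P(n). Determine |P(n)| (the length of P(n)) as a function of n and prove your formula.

Claim: |P(n)| = 2^{n+2} − 2.

Base case: |P(0)| = 2, and 2^{0+2} − 2 = 2.
Assume |P(k)| = 2^{k+2} − 2.
Then |P(k+1)| = 1 + |P(k)| + 1 + |P(k)| = 2|P(k)| + 2 = 2(2^{k+2} − 2) + 2 = 2^{k+3} − 4 + 2 = 2^{k+3} − 2.
Hence |P(n)| = 2^{n+2} − 2 for every n ≥ 0, by induction.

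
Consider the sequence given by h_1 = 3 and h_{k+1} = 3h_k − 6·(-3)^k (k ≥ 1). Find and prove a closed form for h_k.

Claim: h_k = 2·3^k + (-3)^k.

Base case: h_1 = 3, and 2·3^1 + (-3)^1 = 6 − 3 = 3.
Assume h_m = 2·3^m + (-3)^m for some m ≥ 1.
Then h_{m+1} = 3h_m − 6·(-3)^m = 3·(2·3^m + (-3)^m) − 6·(-3)^m = 2·3^{m+1} + 3·(-3)^m − 6·(-3)^m = 2·3^{m+1} − 3·(-3)^m = 2·3^{m+1} + (-3)^{m+1}.
This completes the inductive step, so h_k = 2·3^k + (-3)^k for all k ≥ 1.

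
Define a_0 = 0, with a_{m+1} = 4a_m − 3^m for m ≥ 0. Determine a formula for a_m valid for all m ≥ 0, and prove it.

Claim: a_m = -4^m + 3^m.

Base case: a_0 = 0, and -4^0 + 3^0 = -1 + 1 = 0.
Assume a_k = -4^k + 3^k for some k ≥ 0.
Then a_{k+1} = 4a_k − 3^k = 4·(-4^k + 3^k) − 3^k = -4^{k+1} + 4·3^k − 3^k = -4^{k+1} + 3·3^k = -4^{k+1} + 3^{k+1}.
This completes the inductive step, so a_m = -4^m + 3^m for all m ≥ 0.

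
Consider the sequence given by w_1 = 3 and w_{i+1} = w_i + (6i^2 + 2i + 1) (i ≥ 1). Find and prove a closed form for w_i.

Claim: w_i = 2i^3 − 2i^2 + i + 2.

Base case: w_1 = 3, and 2·1^3 − 2·1^2 + 1 + 2 = 3.
Assume w_j = 2j^3 − 2j^2 + j + 2.
Then w_{j+1} = w_j + (6j^2 + 2j + 1) = (2j^3 − 2j^2 + j + 2) + (6j^2 + 2j + 1) = 2j^3 + 4j^2 + 3j + 3,
and 2·(j+1)^3 − 2·(j+1)^2 + (j+1) + 2 = 2j^3 + 4j^2 + 3j + 3.
This completes the inductive step, so w_i = 2i^3 − 2i^2 + i + 2 for all i ≥ 1.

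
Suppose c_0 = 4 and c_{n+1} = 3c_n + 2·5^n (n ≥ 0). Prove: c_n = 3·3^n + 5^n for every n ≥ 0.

Base case: c_0 = 4, and 3·3^0 + 5^0 = 3 + 1 = 4.
Assume c_r = 3·3^r + 5^r for some r ≥ 0.
Then c_{r+1} = 3c_r + 2·5^r = 3·(3·3^r + 5^r) + 2·5^r = 3·3^{r+1} + 3·5^r + 2·5^r = 3·3^{r+1} + 5·5^r = 3·3^{r+1} + 5^{r+1}.
This completes the inductive step, so c_n = 3·3^n + 5^n for all n ≥ 0.

c_n = 3·3^n + 5^n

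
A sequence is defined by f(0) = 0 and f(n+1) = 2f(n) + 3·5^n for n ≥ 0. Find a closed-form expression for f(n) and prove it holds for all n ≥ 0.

Claim: f(n) = -2^n + 5^n.

Base case: f(0) = 0, and -2^0 + 5^0 = -1 + 1 = 0.
Assume f(j) = -2^j + 5^j for some j ≥ 0.
Then f(j+1) = 2f(j) + 3·5^j = 2·(-2^j + 5^j) + 3·5^j = -2^{j+1} + 2·5^j + 3·5^j = -2^{j+1} + 5·5^j = -2^{j+1} + 5^{j+1}.
Hence f(n) = -2^n + 5^n for every n ≥ 0, by induction.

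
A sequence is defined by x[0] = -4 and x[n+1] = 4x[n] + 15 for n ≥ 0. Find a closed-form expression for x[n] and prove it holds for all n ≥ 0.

Claim: x[n] = 4^n − 5.

Base case: x[0] = -4, and 4^0 − 5 = 1 − 5 = -4.
Assume x[k] = 4^k − 5 for some k ≥ 0.
Then x[k+1] = 4x[k] + 15 = 4·(4^k − 5) + 15 = 4^{k+1} − 20 + 15 = 4^{k+1} − 5.
By induction, x[n] = 4^n − 5 for all n ≥ 0.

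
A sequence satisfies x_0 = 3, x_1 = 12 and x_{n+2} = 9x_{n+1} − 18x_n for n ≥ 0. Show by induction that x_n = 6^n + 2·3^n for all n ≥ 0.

Base cases: x_0 = 3 and 6^0 + 2·3^0 = 3; x_1 = 12 and 6^1 + 2·3^1 = 12.
Assume x_i = 6^i + 2·3^i for all 0 ≤ i ≤ j, where j ≥ 1.
Then x_{j+1} = 9x_j − 18x_{j−1} = 9·(6^j + 2·3^j) − 18·(6^{j−1} + 2·3^{j−1}) = (9·6 − 18)6^{j−1} + 2·(9·3 − 18)3^{j−1} = 36·6^{j−1} + 18·3^{j−1} = 6^{j+1} + 2·3^{j+1}.
This completes the inductive step, so x_n = 6^n + 2·3^n for all n ≥ 0.

x_n = 6^n + 2·3^n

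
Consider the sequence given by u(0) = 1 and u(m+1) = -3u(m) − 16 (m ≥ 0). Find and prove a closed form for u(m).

Claim: u(m) = 5·(-3)^m − 4.

Base case: u(0) = 1, and 5·(-3)^0 − 4 = 5 − 4 = 1.
Assume u(j) = 5·(-3)^j − 4 for some j ≥ 0.
Then u(j+1) = -3u(j) − 16 = -3·(5·(-3)^j − 4) − 16 = -15·(-3)^j + 12 − 16 = 5·(-3)^{j+1} − 4.
This completes the inductive step, so u(m) = 5·(-3)^m − 4 for all m ≥ 0.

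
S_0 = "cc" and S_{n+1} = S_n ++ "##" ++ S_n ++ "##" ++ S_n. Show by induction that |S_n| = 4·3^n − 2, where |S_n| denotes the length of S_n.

Base case: |S_0| = 2, and 4·3^0 − 2 = 2.
Assume |S_j| = 4·3^j − 2.
Then |S_{j+1}| = 3|S_j| + 4 = 3(4·3^j − 2) + 4 = 4·3^{j+1} − 6 + 4 = 4·3^{j+1} − 2.
Hence |S_n| = 4·3^n − 2 for every n ≥ 0, by induction.

|S_n| = 4·3^n − 2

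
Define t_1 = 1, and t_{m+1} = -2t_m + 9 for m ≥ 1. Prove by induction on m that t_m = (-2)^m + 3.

Base case: t_1 = 1, and (-2)^1 + 3 = -2 + 3 = 1.
Assume t_r = (-2)^r + 3 for some r ≥ 1.
Then t_{r+1} = -2t_r + 9 = -2·((-2)^r + 3) + 9 = -2·(-2)^r − 6 + 9 = (-2)^{r+1} + 3.
So the formula holds for r+1, and by induction t_m = (-2)^m + 3 for all m ≥ 1.

t_m = (-2)^m + 3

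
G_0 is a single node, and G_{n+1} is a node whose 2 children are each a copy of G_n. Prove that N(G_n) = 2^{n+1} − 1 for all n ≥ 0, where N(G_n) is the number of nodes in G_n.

Base case: N(G_0) = 1, and 2^{0+1} − 1 = 1.
Assume N(G_r) = 2^{r+1} − 1.
Then N(G_{r+1}) = 1 + 2N(G_r) = 1 + 2(2^{r+1} − 1) = 2^{r+2} − 2 + 1 = 2^{r+2} − 1.
By induction, N(G_n) = 2^{n+1} − 1 for all n ≥ 0.

N(G_n) = 2^{n+1} − 1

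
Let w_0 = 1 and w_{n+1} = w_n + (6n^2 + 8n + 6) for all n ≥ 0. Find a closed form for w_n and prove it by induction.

Claim: w_n = 2n^3 + n^2 + 3n + 1.

Base case: w_0 = 1, and 2·0^3 + 0^2 + 3·0 + 1 = 1.
Assume w_j = 2j^3 + j^2 + 3j + 1.
Then w_{j+1} = w_j + (6j^2 + 8j + 6) = (2j^3 + j^2 + 3j + 1) + (6j^2 + 8j + 6) = 2j^3 + 7j^2 + 11j + 7,
and 2·(j+1)^3 + (j+1)^2 + 3·(j+1) + 1 = 2j^3 + 7j^2 + 11j + 7.
By induction, w_n = 2n^3 + n^2 + 3n + 1 for all n ≥ 0.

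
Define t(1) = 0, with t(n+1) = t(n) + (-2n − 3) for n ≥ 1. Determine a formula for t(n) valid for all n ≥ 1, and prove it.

Claim: t(n) = -n^2 − 2n + 3.

Base case: t(1) = 0, and -1^2 − 2·1 + 3 = 0.
Assume t(r) = -r^2 − 2r + 3.
Then t(r+1) = t(r) + (-2r − 3) = (-r^2 − 2r + 3) + (-2r − 3) = -r^2 − 4r,
and -(r+1)^2 − 2·(r+1) + 3 = -r^2 − 4r.
By induction, t(n) = -n^2 − 2n + 3 for all n ≥ 1.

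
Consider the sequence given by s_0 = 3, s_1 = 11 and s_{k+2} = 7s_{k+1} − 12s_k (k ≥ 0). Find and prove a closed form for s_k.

Claim: s_k = 2·4^k + 3^k.

Base cases: s_0 = 3 and 2·4^0 + 3^0 = 3; s_1 = 11 and 2·4^1 + 3^1 = 11.
Assume s_i = 2·4^i + 3^i for all 0 ≤ i ≤ j, where j ≥ 1.
Then s_{j+1} = 7s_j − 12s_{j−1} = 7·(2·4^j + 3^j) − 12·(2·4^{j−1} + 3^{j−1}) = 2·(7·4 − 12)4^{j−1} + (7·3 − 12)3^{j−1} = 32·4^{j−1} + 9·3^{j−1} = 2·4^{j+1} + 3^{j+1}.
This completes the inductive step, so s_k = 2·4^k + 3^k for all k ≥ 0.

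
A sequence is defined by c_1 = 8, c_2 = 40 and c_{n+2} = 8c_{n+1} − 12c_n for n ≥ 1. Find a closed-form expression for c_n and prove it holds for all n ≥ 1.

Claim: c_n = 6^n + 2^n.

Base cases: c_1 = 8 and 6^1 + 2^1 = 8; c_2 = 40 and 6^2 + 2^2 = 40.
Assume c_j = 6^j + 2^j for all 1 ≤ j ≤ m, where m ≥ 2.
Then c_{m+1} = 8c_m − 12c_{m−1} = 8·(6^m + 2^m) − 12·(6^{m−1} + 2^{m−1}) = (8·6 − 12)6^{m−1} + (8·2 − 12)2^{m−1} = 36·6^{m−1} + 4·2^{m−1} = 6^{m+1} + 2^{m+1}.
Hence c_n = 6^n + 2^n for every n ≥ 1, by strong induction.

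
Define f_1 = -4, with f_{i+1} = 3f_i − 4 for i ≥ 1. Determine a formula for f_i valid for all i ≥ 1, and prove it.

Claim: f_i = -2·3^i + 2.

Base case: f_1 = -4, and -2·3^1 + 2 = -6 + 2 = -4.
Assume f_j = -2·3^j + 2 for some j ≥ 1.
Then f_{j+1} = 3f_j − 4 = 3·(-2·3^j + 2) − 4 = -6·3^j + 6 − 4 = -2·3^{j+1} + 2.
Hence f_i = -2·3^i + 2 for every i ≥ 1, by induction.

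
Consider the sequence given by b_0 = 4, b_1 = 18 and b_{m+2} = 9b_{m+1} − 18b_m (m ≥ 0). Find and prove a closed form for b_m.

Claim: b_m = 2·6^m + 2·3^m.

Base cases: b_0 = 4 and 2·6^0 + 2·3^0 = 4; b_1 = 18 and 2·6^1 + 2·3^1 = 18.
Assume b_j = 2·6^j + 2·3^j for all 0 ≤ j ≤ r, where r ≥ 1.
Then b_{r+1} = 9b_r − 18b_{r−1} = 9·(2·6^r + 2·3^r) − 18·(2·6^{r−1} + 2·3^{r−1}) = 2·(9·6 − 18)6^{r−1} + 2·(9·3 − 18)3^{r−1} = 72·6^{r−1} + 18·3^{r−1} = 2·6^{r+1} + 2·3^{r+1}.
So the formula holds for r+1, and by strong induction b_m = 2·6^m + 2·3^m for all m ≥ 0.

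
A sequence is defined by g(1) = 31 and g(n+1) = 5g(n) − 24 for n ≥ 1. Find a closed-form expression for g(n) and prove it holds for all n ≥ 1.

Claim: g(n) = 5^{n+1} + 6.

Base case: g(1) = 31, and 5^{1+1} + 6 = 25 + 6 = 31.
Assume g(m) = 5^{m+1} + 6 for some m ≥ 1.
Then g(m+1) = 5g(m) − 24 = 5·(5^{m+1} + 6) − 24 = 5^{m+2} + 30 − 24 = 5^{m+2} + 6.
So the formula holds for m+1, and by induction g(n) = 5^{n+1} + 6 for all n ≥ 1.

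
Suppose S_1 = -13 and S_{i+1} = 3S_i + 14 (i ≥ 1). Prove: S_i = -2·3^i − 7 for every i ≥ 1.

Base case: S_1 = -13, and -2·3^1 − 7 = -6 − 7 = -13.
Assume S_j = -2·3^j − 7 for some j ≥ 1.
Then S_{j+1} = 3S_j + 14 = 3·(-2·3^j − 7) + 14 = -6·3^j − 21 + 14 = -2·3^{j+1} − 7.
By induction, S_i = -2·3^i − 7 for all i ≥ 1.

S_i = -2·3^i − 7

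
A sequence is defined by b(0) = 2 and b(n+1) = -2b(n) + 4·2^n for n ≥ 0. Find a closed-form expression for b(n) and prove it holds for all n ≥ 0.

Claim: b(n) = (-2)^n + 2^n.

Base case: b(0) = 2, and (-2)^0 + 2^0 = 1 + 1 = 2.
Assume b(j) = (-2)^j + 2^j for some j ≥ 0.
Then b(j+1) = -2b(j) + 4·2^j = -2·((-2)^j + 2^j) + 4·2^j = (-2)^{j+1} − 2·2^j + 4·2^j = (-2)^{j+1} + 2·2^j = (-2)^{j+1} + 2^{j+1}.
This completes the inductive step, so b(n) = (-2)^n + 2^n for all n ≥ 0.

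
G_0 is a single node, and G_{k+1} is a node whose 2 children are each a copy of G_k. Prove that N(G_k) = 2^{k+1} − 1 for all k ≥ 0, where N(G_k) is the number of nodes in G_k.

Base case: N(G_0) = 1, and 2^{0+1} − 1 = 1.
Assume N(G_j) = 2^{j+1} − 1.
Then N(G_{j+1}) = 1 + 2N(G_j) = 1 + 2(2^{j+1} − 1) = 2^{j+2} − 2 + 1 = 2^{j+2} − 1.
So the formula holds for j+1, and by induction N(G_k) = 2^{k+1} − 1 for all k ≥ 0.

N(G_k) = 2^{k+1} − 1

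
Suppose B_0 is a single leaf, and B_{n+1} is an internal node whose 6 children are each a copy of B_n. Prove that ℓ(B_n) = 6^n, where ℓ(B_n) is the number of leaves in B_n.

Base case: ℓ(B_0) = 1, and 6^0 = 1.
Assume ℓ(B_m) = 6^m.
Then ℓ(B_{m+1}) = 6·ℓ(B_m) = 6·6^m = 6^{m+1}.
This completes the inductive step, so ℓ(B_n) = 6^n for all n ≥ 0.

ℓ(B_n) = 6^n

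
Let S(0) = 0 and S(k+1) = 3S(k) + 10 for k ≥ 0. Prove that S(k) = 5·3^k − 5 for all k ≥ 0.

Base case: S(0) = 0, and 5·3^0 − 5 = 5 − 5 = 0.
Assume S(j) = 5·3^j − 5 for some j ≥ 0.
Then S(j+1) = 3S(j) + 10 = 3·(5·3^j − 5) + 10 = 15·3^j − 15 + 10 = 5·3^{j+1} − 5.
By induction, S(k) = 5·3^k − 5 for all k ≥ 0.

S(k) = 5·3^k − 5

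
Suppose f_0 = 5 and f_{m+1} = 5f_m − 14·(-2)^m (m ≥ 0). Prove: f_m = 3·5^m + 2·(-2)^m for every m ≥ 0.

Base case: f_0 = 5, and 3·5^0 + 2·(-2)^0 = 3 + 2 = 5.
Assume f_r = 3·5^r + 2·(-2)^r for some r ≥ 0.
Then f_{r+1} = 5f_r − 14·(-2)^r = 5·(3·5^r + 2·(-2)^r) − 14·(-2)^r = 3·5^{r+1} + 10·(-2)^r − 14·(-2)^r = 3·5^{r+1} − 4·(-2)^r = 3·5^{r+1} + 2·(-2)^{r+1}.
This completes the inductive step, so f_m = 3·5^m + 2·(-2)^m for all m ≥ 0.

f_m = 3·5^m + 2·(-2)^m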